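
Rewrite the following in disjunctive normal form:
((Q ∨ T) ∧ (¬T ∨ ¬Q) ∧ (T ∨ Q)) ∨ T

(Q ∧ ¬T) ∨ T

((Q ∨ T) ∧ (¬T ∨ ¬Q) ∧ (T ∨ Q)) ∨ T
= (Q ∧ ¬T ∧ T) ∨ (Q ∧ ¬T ∧ Q) ∨ (Q ∧ ¬Q ∧ T) ∨ (Q ∧ ¬Q ∧ Q) ∨ (T ∧ ¬T ∧ T) ∨ (T ∧ ¬T ∧ Q) ∨ (T ∧ ¬Q ∧ T) ∨ (T ∧ ¬Q ∧ Q) ∨ T   — distribute ∧ over ∨
= (Q ∧ ¬T) ∨ T   — simplify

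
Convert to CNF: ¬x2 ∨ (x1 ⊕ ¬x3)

(¬x2 ∨ x1 ∨ ¬x3) ∧ (¬x2 ∨ ¬x1 ∨ x3)

¬x2 ∨ (x1 ⊕ ¬x3)
⇔ ¬x2 ∨ ((x1 ∨ ¬x3) ∧ ¬(x1 ∧ ¬x3))   [expand ⊕]
⇔ ¬x2 ∨ ((x1 ∨ ¬x3) ∧ (¬x1 ∨ ¬¬x3))   [De Morgan]
⇔ ¬x2 ∨ ((x1 ∨ ¬x3) ∧ (¬x1 ∨ x3))   [double negation]
⇔ (¬x2 ∨ x1 ∨ ¬x3) ∧ (¬x2 ∨ ¬x1 ∨ x3)   [distribute ∨ over ∧]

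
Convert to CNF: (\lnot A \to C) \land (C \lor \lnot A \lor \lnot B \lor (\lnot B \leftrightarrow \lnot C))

(A \lor C) \land (C \lor \lnot A \lor \lnot B)

(\lnot A \to C) \land (C \lor \lnot A \lor \lnot B \lor (\lnot B \leftrightarrow \lnot C))
= (\lnot \lnot A \lor C) \land (C \lor \lnot A \lor \lnot B \lor (\lnot B \leftrightarrow \lnot C))   [eliminate \to]
= (\lnot \lnot A \lor C) \land (C \lor \lnot A \lor \lnot B \lor ((\lnot B \to \lnot C) \land (\lnot C \to \lnot B)))   [eliminate \leftrightarrow]
= (\lnot \lnot A \lor C) \land (C \lor \lnot A \lor \lnot B \lor ((\lnot \lnot B \lor \lnot C) \land (\lnot C \to \lnot B)))   [eliminate \to]
= (\lnot \lnot A \lor C) \land (C \lor \lnot A \lor \lnot B \lor ((\lnot \lnot B \lor \lnot C) \land (\lnot \lnot C \lor \lnot B)))   [eliminate \to]
= (A \lor C) \land (C \lor \lnot A \lor \lnot B \lor ((\lnot \lnot B \lor \lnot C) \land (\lnot \lnot C \lor \lnot B)))   [double negation]
= (A \lor C) \land (C \lor \lnot A \lor \lnot B \lor ((B \lor \lnot C) \land (\lnot \lnot C \lor \lnot B)))   [double negation]
= (A \lor C) \land (C \lor \lnot A \lor \lnot B \lor ((B \lor \lnot C) \land (C \lor \lnot B)))   [double negation]
= (A \lor C) \land (C \lor \lnot A \lor \lnot B \lor B \lor \lnot C) \land (C \lor \lnot A \lor \lnot B \lor C \lor \lnot B)   [distribute \lor over \land]
= (A \lor C) \land (C \lor \lnot A \lor \lnot B)   [simplify]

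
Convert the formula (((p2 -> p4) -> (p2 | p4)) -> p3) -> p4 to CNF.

(((p2 -> p4) -> (p2 | p4)) -> p3) -> p4
⇔ ~(((p2 -> p4) -> (p2 | p4)) -> p3) | p4   [eliminate ->]
⇔ ~(~((p2 -> p4) -> (p2 | p4)) | p3) | p4   [eliminate ->]
⇔ ~(~(~(p2 -> p4) | p2 | p4) | p3) | p4   [eliminate ->]
⇔ ~(~(~(~p2 | p4) | p2 | p4) | p3) | p4   [eliminate ->]
⇔ (~~(~(~p2 | p4) | p2 | p4) & ~p3) | p4   [De Morgan]
⇔ ((~(~p2 | p4) | p2 | p4) & ~p3) | p4   [double negation]
⇔ (((~~p2 & ~p4) | p2 | p4) & ~p3) | p4   [De Morgan]
⇔ (((p2 & ~p4) | p2 | p4) & ~p3) | p4   [double negation]
⇔ (p2 | p2 | p4 | p4) & (~p4 | p2 | p4 | p4) & (~p3 | p4)   [distribute | over &]
⇔ (p2 | p4) & (~p3 | p4)   [simplify]

(p2 | p4) & (~p3 | p4)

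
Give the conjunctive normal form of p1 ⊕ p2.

(p1 ∨ p2) ∧ (¬p1 ∨ ¬p2)

p1 ⊕ p2
⇔ (p1 ∨ p2) ∧ ¬(p1 ∧ p2)   [expand ⊕]
⇔ (p1 ∨ p2) ∧ (¬p1 ∨ ¬p2)   [De Morgan]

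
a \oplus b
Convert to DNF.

a \oplus b
≡ (a \land \lnot b) \lor (\lnot a \land b)   (expand \oplus)

(a \land \lnot b) \lor (\lnot a \land b)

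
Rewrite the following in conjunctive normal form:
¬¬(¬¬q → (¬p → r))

¬¬(¬¬q → (¬p → r))
≡ ¬¬(¬¬¬q ∨ (¬p → r))   [eliminate →]
≡ ¬¬(¬¬¬q ∨ ¬¬p ∨ r)   [eliminate →]
≡ ¬¬¬q ∨ ¬¬p ∨ r   [double negation]
≡ ¬q ∨ ¬¬p ∨ r   [double negation]
≡ ¬q ∨ p ∨ r   [double negation]

¬q ∨ p ∨ r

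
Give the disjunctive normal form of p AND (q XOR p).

p AND (q XOR p)
⇔ p AND ((q AND NOT p) OR (NOT q AND p))   [expand XOR]
⇔ (p AND q AND NOT p) OR (p AND NOT q AND p)   [distribute AND over OR]
⇔ p AND NOT q   [simplify]

p AND NOT q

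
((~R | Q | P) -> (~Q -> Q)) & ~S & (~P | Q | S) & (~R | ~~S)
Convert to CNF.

(R | Q) & (~P | Q) & ~S & (~R | S)

((~R | Q | P) -> (~Q -> Q)) & ~S & (~P | Q | S) & (~R | ~~S)
= (~(~R | Q | P) | (~Q -> Q)) & ~S & (~P | Q | S) & (~R | ~~S)   [eliminate ->]
= (~(~R | Q | P) | ~~Q | Q) & ~S & (~P | Q | S) & (~R | ~~S)   [eliminate ->]
= ((~~R & ~Q & ~P) | ~~Q | Q) & ~S & (~P | Q | S) & (~R | ~~S)   [De Morgan]
= ((R & ~Q & ~P) | ~~Q | Q) & ~S & (~P | Q | S) & (~R | ~~S)   [double negation]
= ((R & ~Q & ~P) | Q | Q) & ~S & (~P | Q | S) & (~R | ~~S)   [double negation]
= ((R & ~Q & ~P) | Q | Q) & ~S & (~P | Q | S) & (~R | S)   [double negation]
= (R | Q | Q) & (~Q | Q | Q) & (~P | Q | Q) & ~S & (~P | Q | S) & (~R | S)   [distribute | over &]
= (R | Q) & (~P | Q) & ~S & (~R | S)   [simplify]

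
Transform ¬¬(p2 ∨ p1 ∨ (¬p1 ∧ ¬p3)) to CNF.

¬¬(p2 ∨ p1 ∨ (¬p1 ∧ ¬p3))
⇔ p2 ∨ p1 ∨ (¬p1 ∧ ¬p3)   [double negation]
⇔ (p2 ∨ p1 ∨ ¬p1) ∧ (p2 ∨ p1 ∨ ¬p3)   [distribute ∨ over ∧]
⇔ p2 ∨ p1 ∨ ¬p3   [simplify]

p2 ∨ p1 ∨ ¬p3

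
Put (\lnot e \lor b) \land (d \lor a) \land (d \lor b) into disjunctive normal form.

(\lnot e \lor b) \land (d \lor a) \land (d \lor b)
= \lnot e \land d \land d \lor \lnot e \land d \land b \lor \lnot e \land a \land d \lor \lnot e \land a \land b \lor b \land d \land d \lor b \land d \land b \lor b \land a \land d \lor b \land a \land b
= \lnot e \land d \lor b \land d \lor b \land a

\lnot e \land d \lor b \land d \lor b \land a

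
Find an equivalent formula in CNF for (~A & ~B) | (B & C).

(~A | B) & (~A | C) & (~B | C)

(~A & ~B) | (B & C)
⇔ (~A | B) & (~A | C) & (~B | B) & (~B | C)   (distribute | over &)
⇔ (~A | B) & (~A | C) & (~B | C)   (simplify)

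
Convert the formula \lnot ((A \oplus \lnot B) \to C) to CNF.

\lnot ((A \oplus \lnot B) \to C)
⇔ \lnot (\lnot (A \oplus \lnot B) \lor C)   [eliminate \to]
⇔ \lnot (\lnot ((A \lor \lnot B) \land \lnot (A \land \lnot B)) \lor C)   [expand \oplus]
⇔ \lnot \lnot ((A \lor \lnot B) \land \lnot (A \land \lnot B)) \land \lnot C   [De Morgan]
⇔ (A \lor \lnot B) \land \lnot (A \land \lnot B) \land \lnot C   [double negation]
⇔ (A \lor \lnot B) \land (\lnot A \lor \lnot \lnot B) \land \lnot C   [De Morgan]
⇔ (A \lor \lnot B) \land (\lnot A \lor B) \land \lnot C   [double negation]

(A \lor \lnot B) \land (\lnot A \lor B) \land \lnot C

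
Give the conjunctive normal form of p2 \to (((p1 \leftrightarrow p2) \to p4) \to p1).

p2 \to (((p1 \leftrightarrow p2) \to p4) \to p1)
⇔ \lnot p2 \lor (((p1 \leftrightarrow p2) \to p4) \to p1)   — eliminate \to
⇔ \lnot p2 \lor \lnot ((p1 \leftrightarrow p2) \to p4) \lor p1   — eliminate \to
⇔ \lnot p2 \lor \lnot (\lnot (p1 \leftrightarrow p2) \lor p4) \lor p1   — eliminate \to
⇔ \lnot p2 \lor \lnot (\lnot ((p1 \to p2) \land (p2 \to p1)) \lor p4) \lor p1   — eliminate \leftrightarrow
⇔ \lnot p2 \lor \lnot (\lnot ((\lnot p1 \lor p2) \land (p2 \to p1)) \lor p4) \lor p1   — eliminate \to
⇔ \lnot p2 \lor \lnot (\lnot ((\lnot p1 \lor p2) \land (\lnot p2 \lor p1)) \lor p4) \lor p1   — eliminate \to
⇔ \lnot p2 \lor \lnot \lnot ((\lnot p1 \lor p2) \land (\lnot p2 \lor p1)) \land \lnot p4 \lor p1   — De Morgan
⇔ \lnot p2 \lor (\lnot p1 \lor p2) \land (\lnot p2 \lor p1) \land \lnot p4 \lor p1   — double negation
⇔ (\lnot p2 \lor \lnot p1 \lor p2 \lor p1) \land (\lnot p2 \lor \lnot p2 \lor p1 \lor p1) \land (\lnot p2 \lor \lnot p4 \lor p1)   — distribute \lor over \land
⇔ \lnot p2 \lor p1   — simplify

\lnot p2 \lor p1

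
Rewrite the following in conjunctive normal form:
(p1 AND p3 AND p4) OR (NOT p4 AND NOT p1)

(p1 OR NOT p4) AND (p3 OR NOT p4) AND (p3 OR NOT p1) AND (p4 OR NOT p1)

(p1 AND p3 AND p4) OR (NOT p4 AND NOT p1)
= (p1 OR NOT p4) AND (p1 OR NOT p1) AND (p3 OR NOT p4) AND (p3 OR NOT p1) AND (p4 OR NOT p4) AND (p4 OR NOT p1)   — distribute OR over AND
= (p1 OR NOT p4) AND (p3 OR NOT p4) AND (p3 OR NOT p1) AND (p4 OR NOT p1)   — simplify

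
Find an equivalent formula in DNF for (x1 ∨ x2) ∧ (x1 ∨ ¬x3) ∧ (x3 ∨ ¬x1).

(x1 ∨ x2) ∧ (x1 ∨ ¬x3) ∧ (x3 ∨ ¬x1)
⇔ (x1 ∧ x1 ∧ x3) ∨ (x1 ∧ x1 ∧ ¬x1) ∨ (x1 ∧ ¬x3 ∧ x3) ∨ (x1 ∧ ¬x3 ∧ ¬x1) ∨ (x2 ∧ x1 ∧ x3) ∨ (x2 ∧ x1 ∧ ¬x1) ∨ (x2 ∧ ¬x3 ∧ x3) ∨ (x2 ∧ ¬x3 ∧ ¬x1)   [distribute ∧ over ∨]
⇔ (x1 ∧ x3) ∨ (x2 ∧ ¬x3 ∧ ¬x1)   [simplify]

(x1 ∧ x3) ∨ (x2 ∧ ¬x3 ∧ ¬x1)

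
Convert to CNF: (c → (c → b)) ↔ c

(c → (c → b)) ↔ c
⇔ ((c → (c → b)) → c) ∧ (c → (c → (c → b)))   [eliminate ↔]
⇔ (¬(c → (c → b)) ∨ c) ∧ (c → (c → (c → b)))   [eliminate →]
⇔ (¬(¬c ∨ (c → b)) ∨ c) ∧ (c → (c → (c → b)))   [eliminate →]
⇔ (¬(¬c ∨ ¬c ∨ b) ∨ c) ∧ (c → (c → (c → b)))   [eliminate →]
⇔ (¬(¬c ∨ ¬c ∨ b) ∨ c) ∧ (¬c ∨ (c → (c → b)))   [eliminate →]
⇔ (¬(¬c ∨ ¬c ∨ b) ∨ c) ∧ (¬c ∨ ¬c ∨ (c → b))   [eliminate →]
⇔ (¬(¬c ∨ ¬c ∨ b) ∨ c) ∧ (¬c ∨ ¬c ∨ ¬c ∨ b)   [eliminate →]
⇔ ((¬¬c ∧ ¬¬c ∧ ¬b) ∨ c) ∧ (¬c ∨ ¬c ∨ ¬c ∨ b)   [De Morgan]
⇔ ((c ∧ ¬¬c ∧ ¬b) ∨ c) ∧ (¬c ∨ ¬c ∨ ¬c ∨ b)   [double negation]
⇔ ((c ∧ c ∧ ¬b) ∨ c) ∧ (¬c ∨ ¬c ∨ ¬c ∨ b)   [double negation]
⇔ (c ∨ c) ∧ (c ∨ c) ∧ (¬b ∨ c) ∧ (¬c ∨ ¬c ∨ ¬c ∨ b)   [distribute ∨ over ∧]
⇔ c ∧ (¬c ∨ b)   [simplify]

c ∧ (¬c ∨ b)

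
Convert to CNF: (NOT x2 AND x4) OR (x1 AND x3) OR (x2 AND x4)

(x4 OR x1) AND (x4 OR x3)

(NOT x2 AND x4) OR (x1 AND x3) OR (x2 AND x4)
= (NOT x2 OR x1 OR x2) AND (NOT x2 OR x1 OR x4) AND (NOT x2 OR x3 OR x2) AND (NOT x2 OR x3 OR x4) AND (x4 OR x1 OR x2) AND (x4 OR x1 OR x4) AND (x4 OR x3 OR x2) AND (x4 OR x3 OR x4)   [distribute OR over AND]
= (x4 OR x1) AND (x4 OR x3)   [simplify]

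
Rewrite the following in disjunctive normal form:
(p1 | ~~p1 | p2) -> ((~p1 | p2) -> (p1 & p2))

(p1 | ~~p1 | p2) -> ((~p1 | p2) -> (p1 & p2))
≡ ~(p1 | ~~p1 | p2) | ((~p1 | p2) -> (p1 & p2))   [eliminate ->]
≡ ~(p1 | ~~p1 | p2) | ~(~p1 | p2) | (p1 & p2)   [eliminate ->]
≡ (~p1 & ~~~p1 & ~p2) | ~(~p1 | p2) | (p1 & p2)   [De Morgan]
≡ (~p1 & ~p1 & ~p2) | ~(~p1 | p2) | (p1 & p2)   [double negation]
≡ (~p1 & ~p1 & ~p2) | (~~p1 & ~p2) | (p1 & p2)   [De Morgan]
≡ (~p1 & ~p1 & ~p2) | (p1 & ~p2) | (p1 & p2)   [double negation]
≡ (~p1 & ~p2) | (p1 & ~p2) | (p1 & p2)   [simplify]

(~p1 & ~p2) | (p1 & ~p2) | (p1 & p2)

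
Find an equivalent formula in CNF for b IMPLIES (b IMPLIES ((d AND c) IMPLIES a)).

b IMPLIES (b IMPLIES ((d AND c) IMPLIES a))
≡ NOT b OR (b IMPLIES ((d AND c) IMPLIES a))   [eliminate IMPLIES]
≡ NOT b OR NOT b OR ((d AND c) IMPLIES a)   [eliminate IMPLIES]
≡ NOT b OR NOT b OR NOT (d AND c) OR a   [eliminate IMPLIES]
≡ NOT b OR NOT b OR NOT d OR NOT c OR a   [De Morgan]
≡ NOT b OR NOT d OR NOT c OR a   [simplify]

NOT b OR NOT d OR NOT c OR a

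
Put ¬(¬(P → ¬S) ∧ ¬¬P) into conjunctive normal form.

¬P ∨ ¬S

¬(¬(P → ¬S) ∧ ¬¬P)
≡ ¬(¬(¬P ∨ ¬S) ∧ ¬¬P)   [eliminate →]
≡ ¬¬(¬P ∨ ¬S) ∨ ¬¬¬P   [De Morgan]
≡ ¬P ∨ ¬S ∨ ¬¬¬P   [double negation]
≡ ¬P ∨ ¬S ∨ ¬P   [double negation]
≡ ¬P ∨ ¬S   [simplify]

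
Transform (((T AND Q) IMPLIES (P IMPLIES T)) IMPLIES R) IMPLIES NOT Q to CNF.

(((T AND Q) IMPLIES (P IMPLIES T)) IMPLIES R) IMPLIES NOT Q
≡ NOT (((T AND Q) IMPLIES (P IMPLIES T)) IMPLIES R) OR NOT Q   [eliminate IMPLIES]
≡ NOT (NOT ((T AND Q) IMPLIES (P IMPLIES T)) OR R) OR NOT Q   [eliminate IMPLIES]
≡ NOT (NOT (NOT (T AND Q) OR (P IMPLIES T)) OR R) OR NOT Q   [eliminate IMPLIES]
≡ NOT (NOT (NOT (T AND Q) OR NOT P OR T) OR R) OR NOT Q   [eliminate IMPLIES]
≡ (NOT NOT (NOT (T AND Q) OR NOT P OR T) AND NOT R) OR NOT Q   [De Morgan]
≡ ((NOT (T AND Q) OR NOT P OR T) AND NOT R) OR NOT Q   [double negation]
≡ ((NOT T OR NOT Q OR NOT P OR T) AND NOT R) OR NOT Q   [De Morgan]
≡ (NOT T OR NOT Q OR NOT P OR T OR NOT Q) AND (NOT R OR NOT Q)   [distribute OR over AND]
≡ NOT R OR NOT Q   [simplify]

NOT R OR NOT Q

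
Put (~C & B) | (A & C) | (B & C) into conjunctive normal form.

(~C & B) | (A & C) | (B & C)
= (~C | A | B) & (~C | A | C) & (~C | C | B) & (~C | C | C) & (B | A | B) & (B | A | C) & (B | C | B) & (B | C | C)   (distribute | over &)
= (B | A) & (B | C)   (simplify)

(B | A) & (B | C)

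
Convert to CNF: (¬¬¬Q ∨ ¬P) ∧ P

(¬Q ∨ ¬P) ∧ P

(¬¬¬Q ∨ ¬P) ∧ P
≡ (¬Q ∨ ¬P) ∧ P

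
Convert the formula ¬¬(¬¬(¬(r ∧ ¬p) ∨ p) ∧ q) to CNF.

¬¬(¬¬(¬(r ∧ ¬p) ∨ p) ∧ q)
⇔ ¬¬(¬(r ∧ ¬p) ∨ p) ∧ q
⇔ (¬(r ∧ ¬p) ∨ p) ∧ q
⇔ (¬r ∨ ¬¬p ∨ p) ∧ q
⇔ (¬r ∨ p ∨ p) ∧ q
⇔ (¬r ∨ p) ∧ q

(¬r ∨ p) ∧ q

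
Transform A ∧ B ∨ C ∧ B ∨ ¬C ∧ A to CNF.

A ∧ B ∨ C ∧ B ∨ ¬C ∧ A
≡ (A ∨ C ∨ ¬C) ∧ (A ∨ C ∨ A) ∧ (A ∨ B ∨ ¬C) ∧ (A ∨ B ∨ A) ∧ (B ∨ C ∨ ¬C) ∧ (B ∨ C ∨ A) ∧ (B ∨ B ∨ ¬C) ∧ (B ∨ B ∨ A)
≡ (A ∨ C) ∧ (A ∨ B) ∧ (B ∨ ¬C)

(A ∨ C) ∧ (A ∨ B) ∧ (B ∨ ¬C)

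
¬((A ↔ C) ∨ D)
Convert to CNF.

(A ∨ C) ∧ (¬C ∨ ¬A) ∧ ¬D

¬((A ↔ C) ∨ D)
≡ ¬(((A → C) ∧ (C → A)) ∨ D)   [eliminate ↔]
≡ ¬(((¬A ∨ C) ∧ (C → A)) ∨ D)   [eliminate →]
≡ ¬(((¬A ∨ C) ∧ (¬C ∨ A)) ∨ D)   [eliminate →]
≡ ¬((¬A ∨ C) ∧ (¬C ∨ A)) ∧ ¬D   [De Morgan]
≡ (¬(¬A ∨ C) ∨ ¬(¬C ∨ A)) ∧ ¬D   [De Morgan]
≡ ((¬¬A ∧ ¬C) ∨ ¬(¬C ∨ A)) ∧ ¬D   [De Morgan]
≡ ((A ∧ ¬C) ∨ ¬(¬C ∨ A)) ∧ ¬D   [double negation]
≡ ((A ∧ ¬C) ∨ (¬¬C ∧ ¬A)) ∧ ¬D   [De Morgan]
≡ ((A ∧ ¬C) ∨ (C ∧ ¬A)) ∧ ¬D   [double negation]
≡ (A ∨ C) ∧ (A ∨ ¬A) ∧ (¬C ∨ C) ∧ (¬C ∨ ¬A) ∧ ¬D   [distribute ∨ over ∧]
≡ (A ∨ C) ∧ (¬C ∨ ¬A) ∧ ¬D   [simplify]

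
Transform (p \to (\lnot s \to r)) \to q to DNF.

(p \to (\lnot s \to r)) \to q
= \lnot (p \to (\lnot s \to r)) \lor q   [eliminate \to]
= \lnot (\lnot p \lor (\lnot s \to r)) \lor q   [eliminate \to]
= \lnot (\lnot p \lor \lnot \lnot s \lor r) \lor q   [eliminate \to]
= (\lnot \lnot p \land \lnot \lnot \lnot s \land \lnot r) \lor q   [De Morgan]
= (p \land \lnot \lnot \lnot s \land \lnot r) \lor q   [double negation]
= (p \land \lnot s \land \lnot r) \lor q   [double negation]

(p \land \lnot s \land \lnot r) \lor q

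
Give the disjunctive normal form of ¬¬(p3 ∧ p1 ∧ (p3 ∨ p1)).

¬¬(p3 ∧ p1 ∧ (p3 ∨ p1))
≡ p3 ∧ p1 ∧ (p3 ∨ p1)   [double negation]
≡ (p3 ∧ p1 ∧ p3) ∨ (p3 ∧ p1 ∧ p1)   [distribute ∧ over ∨]
≡ p3 ∧ p1   [simplify]

p3 ∧ p1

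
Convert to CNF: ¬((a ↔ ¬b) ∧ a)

¬((a ↔ ¬b) ∧ a)
⇔ ¬((a → ¬b) ∧ (¬b → a) ∧ a)   (eliminate ↔)
⇔ ¬((¬a ∨ ¬b) ∧ (¬b → a) ∧ a)   (eliminate →)
⇔ ¬((¬a ∨ ¬b) ∧ (¬¬b ∨ a) ∧ a)   (eliminate →)
⇔ ¬(¬a ∨ ¬b) ∨ ¬(¬¬b ∨ a) ∨ ¬a   (De Morgan)
⇔ (¬¬a ∧ ¬¬b) ∨ ¬(¬¬b ∨ a) ∨ ¬a   (De Morgan)
⇔ (a ∧ ¬¬b) ∨ ¬(¬¬b ∨ a) ∨ ¬a   (double negation)
⇔ (a ∧ b) ∨ ¬(¬¬b ∨ a) ∨ ¬a   (double negation)
⇔ (a ∧ b) ∨ (¬¬¬b ∧ ¬a) ∨ ¬a   (De Morgan)
⇔ (a ∧ b) ∨ (¬b ∧ ¬a) ∨ ¬a   (double negation)
⇔ (a ∨ ¬b ∨ ¬a) ∧ (a ∨ ¬a ∨ ¬a) ∧ (b ∨ ¬b ∨ ¬a) ∧ (b ∨ ¬a ∨ ¬a)   (distribute ∨ over ∧)
⇔ b ∨ ¬a   (simplify)

b ∨ ¬a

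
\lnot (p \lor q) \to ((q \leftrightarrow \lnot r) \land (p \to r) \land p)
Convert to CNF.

p \lor q

\lnot (p \lor q) \to ((q \leftrightarrow \lnot r) \land (p \to r) \land p)
≡ \lnot \lnot (p \lor q) \lor ((q \leftrightarrow \lnot r) \land (p \to r) \land p)   [eliminate \to]
≡ \lnot \lnot (p \lor q) \lor ((q \to \lnot r) \land (\lnot r \to q) \land (p \to r) \land p)   [eliminate \leftrightarrow]
≡ \lnot \lnot (p \lor q) \lor ((\lnot q \lor \lnot r) \land (\lnot r \to q) \land (p \to r) \land p)   [eliminate \to]
≡ \lnot \lnot (p \lor q) \lor ((\lnot q \lor \lnot r) \land (\lnot \lnot r \lor q) \land (p \to r) \land p)   [eliminate \to]
≡ \lnot \lnot (p \lor q) \lor ((\lnot q \lor \lnot r) \land (\lnot \lnot r \lor q) \land (\lnot p \lor r) \land p)   [eliminate \to]
≡ p \lor q \lor ((\lnot q \lor \lnot r) \land (\lnot \lnot r \lor q) \land (\lnot p \lor r) \land p)   [double negation]
≡ p \lor q \lor ((\lnot q \lor \lnot r) \land (r \lor q) \land (\lnot p \lor r) \land p)   [double negation]
≡ (p \lor q \lor \lnot q \lor \lnot r) \land (p \lor q \lor r \lor q) \land (p \lor q \lor \lnot p \lor r) \land (p \lor q \lor p)   [distribute \lor over \land]
≡ p \lor q   [simplify]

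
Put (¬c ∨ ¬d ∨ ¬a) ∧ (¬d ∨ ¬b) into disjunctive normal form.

(¬c ∧ ¬b) ∨ ¬d ∨ (¬a ∧ ¬b)

(¬c ∨ ¬d ∨ ¬a) ∧ (¬d ∨ ¬b)
≡ (¬c ∧ ¬d) ∨ (¬c ∧ ¬b) ∨ (¬d ∧ ¬d) ∨ (¬d ∧ ¬b) ∨ (¬a ∧ ¬d) ∨ (¬a ∧ ¬b)
≡ (¬c ∧ ¬b) ∨ ¬d ∨ (¬a ∧ ¬b)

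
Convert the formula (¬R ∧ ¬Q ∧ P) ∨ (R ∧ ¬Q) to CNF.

¬Q ∧ (P ∨ R)

(¬R ∧ ¬Q ∧ P) ∨ (R ∧ ¬Q)
⇔ (¬R ∨ R) ∧ (¬R ∨ ¬Q) ∧ (¬Q ∨ R) ∧ (¬Q ∨ ¬Q) ∧ (P ∨ R) ∧ (P ∨ ¬Q)   [distribute ∨ over ∧]
⇔ ¬Q ∧ (P ∨ R)   [simplify]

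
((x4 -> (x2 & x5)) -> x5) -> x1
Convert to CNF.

(~x4 | x2 | x1) & (~x4 | x5 | x1) & (~x5 | x1)

((x4 -> (x2 & x5)) -> x5) -> x1
⇔ ~((x4 -> (x2 & x5)) -> x5) | x1   — eliminate ->
⇔ ~(~(x4 -> (x2 & x5)) | x5) | x1   — eliminate ->
⇔ ~(~(~x4 | (x2 & x5)) | x5) | x1   — eliminate ->
⇔ (~~(~x4 | (x2 & x5)) & ~x5) | x1   — De Morgan
⇔ ((~x4 | (x2 & x5)) & ~x5) | x1   — double negation
⇔ (~x4 | x2 | x1) & (~x4 | x5 | x1) & (~x5 | x1)   — distribute | over &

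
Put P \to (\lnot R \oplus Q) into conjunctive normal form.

(\lnot P \lor \lnot R \lor Q) \land (\lnot P \lor R \lor \lnot Q)

P \to (\lnot R \oplus Q)
= \lnot P \lor (\lnot R \oplus Q)   [eliminate \to]
= \lnot P \lor ((\lnot R \lor Q) \land \lnot (\lnot R \land Q))   [expand \oplus]
= \lnot P \lor ((\lnot R \lor Q) \land (\lnot \lnot R \lor \lnot Q))   [De Morgan]
= \lnot P \lor ((\lnot R \lor Q) \land (R \lor \lnot Q))   [double negation]
= (\lnot P \lor \lnot R \lor Q) \land (\lnot P \lor R \lor \lnot Q)   [distribute \lor over \land]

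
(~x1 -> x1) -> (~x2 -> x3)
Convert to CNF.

(~x1 -> x1) -> (~x2 -> x3)
⇔ ~(~x1 -> x1) | (~x2 -> x3)   — eliminate ->
⇔ ~(~~x1 | x1) | (~x2 -> x3)   — eliminate ->
⇔ ~(~~x1 | x1) | ~~x2 | x3   — eliminate ->
⇔ (~~~x1 & ~x1) | ~~x2 | x3   — De Morgan
⇔ (~x1 & ~x1) | ~~x2 | x3   — double negation
⇔ (~x1 & ~x1) | x2 | x3   — double negation
⇔ (~x1 | x2 | x3) & (~x1 | x2 | x3)   — distribute | over &
⇔ ~x1 | x2 | x3   — simplify

~x1 | x2 | x3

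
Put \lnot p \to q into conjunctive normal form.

p \lor q

\lnot p \to q
≡ \lnot \lnot p \lor q   — eliminate \to
≡ p \lor q   — double negation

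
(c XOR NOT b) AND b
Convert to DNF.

c AND b

(c XOR NOT b) AND b
≡ ((c AND NOT NOT b) OR (NOT c AND NOT b)) AND b   — expand XOR
≡ ((c AND b) OR (NOT c AND NOT b)) AND b   — double negation
≡ (c AND b AND b) OR (NOT c AND NOT b AND b)   — distribute AND over OR
≡ c AND b   — simplify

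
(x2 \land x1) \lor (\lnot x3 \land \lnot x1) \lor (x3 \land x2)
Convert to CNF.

(x2 \land x1) \lor (\lnot x3 \land \lnot x1) \lor (x3 \land x2)
⇔ (x2 \lor \lnot x3 \lor x3) \land (x2 \lor \lnot x3 \lor x2) \land (x2 \lor \lnot x1 \lor x3) \land (x2 \lor \lnot x1 \lor x2) \land (x1 \lor \lnot x3 \lor x3) \land (x1 \lor \lnot x3 \lor x2) \land (x1 \lor \lnot x1 \lor x3) \land (x1 \lor \lnot x1 \lor x2)   — distribute \lor over \land
⇔ (x2 \lor \lnot x3) \land (x2 \lor \lnot x1)   — simplify

(x2 \lor \lnot x3) \land (x2 \lor \lnot x1)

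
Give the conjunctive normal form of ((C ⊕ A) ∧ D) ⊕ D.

((C ⊕ A) ∧ D) ⊕ D
⇔ (((C ⊕ A) ∧ D) ∨ D) ∧ ¬((C ⊕ A) ∧ D ∧ D)   (expand ⊕)
⇔ (((C ∨ A) ∧ ¬(C ∧ A) ∧ D) ∨ D) ∧ ¬((C ⊕ A) ∧ D ∧ D)   (expand ⊕)
⇔ (((C ∨ A) ∧ ¬(C ∧ A) ∧ D) ∨ D) ∧ ¬((C ∨ A) ∧ ¬(C ∧ A) ∧ D ∧ D)   (expand ⊕)
⇔ (((C ∨ A) ∧ (¬C ∨ ¬A) ∧ D) ∨ D) ∧ ¬((C ∨ A) ∧ ¬(C ∧ A) ∧ D ∧ D)   (De Morgan)
⇔ (((C ∨ A) ∧ (¬C ∨ ¬A) ∧ D) ∨ D) ∧ (¬(C ∨ A) ∨ ¬¬(C ∧ A) ∨ ¬D ∨ ¬D)   (De Morgan)
⇔ (((C ∨ A) ∧ (¬C ∨ ¬A) ∧ D) ∨ D) ∧ ((¬C ∧ ¬A) ∨ ¬¬(C ∧ A) ∨ ¬D ∨ ¬D)   (De Morgan)
⇔ (((C ∨ A) ∧ (¬C ∨ ¬A) ∧ D) ∨ D) ∧ ((¬C ∧ ¬A) ∨ (C ∧ A) ∨ ¬D ∨ ¬D)   (double negation)
⇔ (C ∨ A ∨ D) ∧ (¬C ∨ ¬A ∨ D) ∧ (D ∨ D) ∧ (¬C ∨ C ∨ ¬D ∨ ¬D) ∧ (¬C ∨ A ∨ ¬D ∨ ¬D) ∧ (¬A ∨ C ∨ ¬D ∨ ¬D) ∧ (¬A ∨ A ∨ ¬D ∨ ¬D)   (distribute ∨ over ∧)
⇔ D ∧ (¬C ∨ A ∨ ¬D) ∧ (¬A ∨ C ∨ ¬D)   (simplify)

D ∧ (¬C ∨ A ∨ ¬D) ∧ (¬A ∨ C ∨ ¬D)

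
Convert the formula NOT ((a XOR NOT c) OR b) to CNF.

NOT ((a XOR NOT c) OR b)
⇔ NOT (((a OR NOT c) AND NOT (a AND NOT c)) OR b)   [expand XOR]
⇔ NOT ((a OR NOT c) AND NOT (a AND NOT c)) AND NOT b   [De Morgan]
⇔ (NOT (a OR NOT c) OR NOT NOT (a AND NOT c)) AND NOT b   [De Morgan]
⇔ ((NOT a AND NOT NOT c) OR NOT NOT (a AND NOT c)) AND NOT b   [De Morgan]
⇔ ((NOT a AND c) OR NOT NOT (a AND NOT c)) AND NOT b   [double negation]
⇔ ((NOT a AND c) OR (a AND NOT c)) AND NOT b   [double negation]
⇔ (NOT a OR a) AND (NOT a OR NOT c) AND (c OR a) AND (c OR NOT c) AND NOT b   [distribute OR over AND]
⇔ (NOT a OR NOT c) AND (c OR a) AND NOT b   [simplify]

(NOT a OR NOT c) AND (c OR a) AND NOT b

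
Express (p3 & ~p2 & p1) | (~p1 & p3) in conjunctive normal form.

p3 & (~p2 | ~p1)

(p3 & ~p2 & p1) | (~p1 & p3)
= (p3 | ~p1) & (p3 | p3) & (~p2 | ~p1) & (~p2 | p3) & (p1 | ~p1) & (p1 | p3)
= p3 & (~p2 | ~p1)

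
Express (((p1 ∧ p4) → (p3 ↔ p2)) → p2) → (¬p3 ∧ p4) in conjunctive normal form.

(((p1 ∧ p4) → (p3 ↔ p2)) → p2) → (¬p3 ∧ p4)
⇔ ¬(((p1 ∧ p4) → (p3 ↔ p2)) → p2) ∨ (¬p3 ∧ p4)   [eliminate →]
⇔ ¬(¬((p1 ∧ p4) → (p3 ↔ p2)) ∨ p2) ∨ (¬p3 ∧ p4)   [eliminate →]
⇔ ¬(¬(¬(p1 ∧ p4) ∨ (p3 ↔ p2)) ∨ p2) ∨ (¬p3 ∧ p4)   [eliminate →]
⇔ ¬(¬(¬(p1 ∧ p4) ∨ ((p3 → p2) ∧ (p2 → p3))) ∨ p2) ∨ (¬p3 ∧ p4)   [eliminate ↔]
⇔ ¬(¬(¬(p1 ∧ p4) ∨ ((¬p3 ∨ p2) ∧ (p2 → p3))) ∨ p2) ∨ (¬p3 ∧ p4)   [eliminate →]
⇔ ¬(¬(¬(p1 ∧ p4) ∨ ((¬p3 ∨ p2) ∧ (¬p2 ∨ p3))) ∨ p2) ∨ (¬p3 ∧ p4)   [eliminate →]
⇔ (¬¬(¬(p1 ∧ p4) ∨ ((¬p3 ∨ p2) ∧ (¬p2 ∨ p3))) ∧ ¬p2) ∨ (¬p3 ∧ p4)   [De Morgan]
⇔ ((¬(p1 ∧ p4) ∨ ((¬p3 ∨ p2) ∧ (¬p2 ∨ p3))) ∧ ¬p2) ∨ (¬p3 ∧ p4)   [double negation]
⇔ ((¬p1 ∨ ¬p4 ∨ ((¬p3 ∨ p2) ∧ (¬p2 ∨ p3))) ∧ ¬p2) ∨ (¬p3 ∧ p4)   [De Morgan]
⇔ (¬p1 ∨ ¬p4 ∨ ¬p3 ∨ p2 ∨ ¬p3) ∧ (¬p1 ∨ ¬p4 ∨ ¬p3 ∨ p2 ∨ p4) ∧ (¬p1 ∨ ¬p4 ∨ ¬p2 ∨ p3 ∨ ¬p3) ∧ (¬p1 ∨ ¬p4 ∨ ¬p2 ∨ p3 ∨ p4) ∧ (¬p2 ∨ ¬p3) ∧ (¬p2 ∨ p4)   [distribute ∨ over ∧]
⇔ (¬p1 ∨ ¬p4 ∨ ¬p3 ∨ p2) ∧ (¬p2 ∨ ¬p3) ∧ (¬p2 ∨ p4)   [simplify]

(¬p1 ∨ ¬p4 ∨ ¬p3 ∨ p2) ∧ (¬p2 ∨ ¬p3) ∧ (¬p2 ∨ p4)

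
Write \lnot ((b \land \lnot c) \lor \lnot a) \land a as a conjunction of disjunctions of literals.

\lnot ((b \land \lnot c) \lor \lnot a) \land a
= \lnot (b \land \lnot c) \land \lnot \lnot a \land a   — De Morgan
= (\lnot b \lor \lnot \lnot c) \land \lnot \lnot a \land a   — De Morgan
= (\lnot b \lor c) \land \lnot \lnot a \land a   — double negation
= (\lnot b \lor c) \land a \land a   — double negation
= (\lnot b \lor c) \land a   — simplify

(\lnot b \lor c) \land a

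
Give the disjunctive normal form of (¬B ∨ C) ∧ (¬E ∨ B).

¬B ∧ ¬E ∨ C ∧ ¬E ∨ C ∧ B

(¬B ∨ C) ∧ (¬E ∨ B)
≡ ¬B ∧ ¬E ∨ ¬B ∧ B ∨ C ∧ ¬E ∨ C ∧ B   [distribute ∧ over ∨]
≡ ¬B ∧ ¬E ∨ C ∧ ¬E ∨ C ∧ B   [simplify]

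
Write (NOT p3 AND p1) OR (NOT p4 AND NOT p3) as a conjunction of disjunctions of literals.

NOT p3 AND (p1 OR NOT p4)

(NOT p3 AND p1) OR (NOT p4 AND NOT p3)
≡ (NOT p3 OR NOT p4) AND (NOT p3 OR NOT p3) AND (p1 OR NOT p4) AND (p1 OR NOT p3)   [distribute OR over AND]
≡ NOT p3 AND (p1 OR NOT p4)   [simplify]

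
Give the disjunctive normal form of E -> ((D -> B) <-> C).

E -> ((D -> B) <-> C)
= ~E | ((D -> B) <-> C)   [eliminate ->]
= ~E | (((D -> B) -> C) & (C -> (D -> B)))   [eliminate <->]
= ~E | ((~(D -> B) | C) & (C -> (D -> B)))   [eliminate ->]
= ~E | ((~(~D | B) | C) & (C -> (D -> B)))   [eliminate ->]
= ~E | ((~(~D | B) | C) & (~C | (D -> B)))   [eliminate ->]
= ~E | ((~(~D | B) | C) & (~C | ~D | B))   [eliminate ->]
= ~E | (((~~D & ~B) | C) & (~C | ~D | B))   [De Morgan]
= ~E | (((D & ~B) | C) & (~C | ~D | B))   [double negation]
= ~E | (D & ~B & ~C) | (D & ~B & ~D) | (D & ~B & B) | (C & ~C) | (C & ~D) | (C & B)   [distribute & over |]
= ~E | (D & ~B & ~C) | (C & ~D) | (C & B)   [simplify]

~E | (D & ~B & ~C) | (C & ~D) | (C & B)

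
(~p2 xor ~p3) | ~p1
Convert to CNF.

(~p2 | ~p3 | ~p1) & (p2 | p3 | ~p1)

(~p2 xor ~p3) | ~p1
= ((~p2 | ~p3) & ~(~p2 & ~p3)) | ~p1   — expand xor
= ((~p2 | ~p3) & (~~p2 | ~~p3)) | ~p1   — De Morgan
= ((~p2 | ~p3) & (p2 | ~~p3)) | ~p1   — double negation
= ((~p2 | ~p3) & (p2 | p3)) | ~p1   — double negation
= (~p2 | ~p3 | ~p1) & (p2 | p3 | ~p1)   — distribute | over &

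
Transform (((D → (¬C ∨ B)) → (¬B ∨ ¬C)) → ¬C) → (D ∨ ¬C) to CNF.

(((D → (¬C ∨ B)) → (¬B ∨ ¬C)) → ¬C) → (D ∨ ¬C)
≡ ¬(((D → (¬C ∨ B)) → (¬B ∨ ¬C)) → ¬C) ∨ D ∨ ¬C   [eliminate →]
≡ ¬(¬((D → (¬C ∨ B)) → (¬B ∨ ¬C)) ∨ ¬C) ∨ D ∨ ¬C   [eliminate →]
≡ ¬(¬(¬(D → (¬C ∨ B)) ∨ ¬B ∨ ¬C) ∨ ¬C) ∨ D ∨ ¬C   [eliminate →]
≡ ¬(¬(¬(¬D ∨ ¬C ∨ B) ∨ ¬B ∨ ¬C) ∨ ¬C) ∨ D ∨ ¬C   [eliminate →]
≡ (¬¬(¬(¬D ∨ ¬C ∨ B) ∨ ¬B ∨ ¬C) ∧ ¬¬C) ∨ D ∨ ¬C   [De Morgan]
≡ ((¬(¬D ∨ ¬C ∨ B) ∨ ¬B ∨ ¬C) ∧ ¬¬C) ∨ D ∨ ¬C   [double negation]
≡ (((¬¬D ∧ ¬¬C ∧ ¬B) ∨ ¬B ∨ ¬C) ∧ ¬¬C) ∨ D ∨ ¬C   [De Morgan]
≡ (((D ∧ ¬¬C ∧ ¬B) ∨ ¬B ∨ ¬C) ∧ ¬¬C) ∨ D ∨ ¬C   [double negation]
≡ (((D ∧ C ∧ ¬B) ∨ ¬B ∨ ¬C) ∧ ¬¬C) ∨ D ∨ ¬C   [double negation]
≡ (((D ∧ C ∧ ¬B) ∨ ¬B ∨ ¬C) ∧ C) ∨ D ∨ ¬C   [double negation]
≡ (D ∨ ¬B ∨ ¬C ∨ D ∨ ¬C) ∧ (C ∨ ¬B ∨ ¬C ∨ D ∨ ¬C) ∧ (¬B ∨ ¬B ∨ ¬C ∨ D ∨ ¬C) ∧ (C ∨ D ∨ ¬C)   [distribute ∨ over ∧]
≡ D ∨ ¬B ∨ ¬C   [simplify]

D ∨ ¬B ∨ ¬C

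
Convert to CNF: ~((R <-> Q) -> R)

~((R <-> Q) -> R)
≡ ~(~(R <-> Q) | R)   (eliminate ->)
≡ ~(~((R -> Q) & (Q -> R)) | R)   (eliminate <->)
≡ ~(~((~R | Q) & (Q -> R)) | R)   (eliminate ->)
≡ ~(~((~R | Q) & (~Q | R)) | R)   (eliminate ->)
≡ ~~((~R | Q) & (~Q | R)) & ~R   (De Morgan)
≡ (~R | Q) & (~Q | R) & ~R   (double negation)
≡ (~Q | R) & ~R   (simplify)

(~Q | R) & ~R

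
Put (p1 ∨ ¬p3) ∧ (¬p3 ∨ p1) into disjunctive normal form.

p1 ∨ ¬p3

(p1 ∨ ¬p3) ∧ (¬p3 ∨ p1)
⇔ (p1 ∧ ¬p3) ∨ (p1 ∧ p1) ∨ (¬p3 ∧ ¬p3) ∨ (¬p3 ∧ p1)   [distribute ∧ over ∨]
⇔ p1 ∨ ¬p3   [simplify]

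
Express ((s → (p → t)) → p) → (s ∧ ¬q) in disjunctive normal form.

¬p ∨ (s ∧ ¬q)

((s → (p → t)) → p) → (s ∧ ¬q)
⇔ ¬((s → (p → t)) → p) ∨ (s ∧ ¬q)   — eliminate →
⇔ ¬(¬(s → (p → t)) ∨ p) ∨ (s ∧ ¬q)   — eliminate →
⇔ ¬(¬(¬s ∨ (p → t)) ∨ p) ∨ (s ∧ ¬q)   — eliminate →
⇔ ¬(¬(¬s ∨ ¬p ∨ t) ∨ p) ∨ (s ∧ ¬q)   — eliminate →
⇔ (¬¬(¬s ∨ ¬p ∨ t) ∧ ¬p) ∨ (s ∧ ¬q)   — De Morgan
⇔ ((¬s ∨ ¬p ∨ t) ∧ ¬p) ∨ (s ∧ ¬q)   — double negation
⇔ (¬s ∧ ¬p) ∨ (¬p ∧ ¬p) ∨ (t ∧ ¬p) ∨ (s ∧ ¬q)   — distribute ∧ over ∨
⇔ ¬p ∨ (s ∧ ¬q)   — simplify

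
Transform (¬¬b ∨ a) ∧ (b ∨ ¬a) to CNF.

(¬¬b ∨ a) ∧ (b ∨ ¬a)
= (b ∨ a) ∧ (b ∨ ¬a)   [double negation]

(b ∨ a) ∧ (b ∨ ¬a)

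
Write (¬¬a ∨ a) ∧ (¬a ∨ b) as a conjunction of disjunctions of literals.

a ∧ (¬a ∨ b)

(¬¬a ∨ a) ∧ (¬a ∨ b)
≡ (a ∨ a) ∧ (¬a ∨ b)   (double negation)
≡ a ∧ (¬a ∨ b)   (simplify)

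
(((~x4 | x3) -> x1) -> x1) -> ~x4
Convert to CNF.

(~x3 | x1 | ~x4) & (~x1 | ~x4)

(((~x4 | x3) -> x1) -> x1) -> ~x4
≡ ~(((~x4 | x3) -> x1) -> x1) | ~x4   (eliminate ->)
≡ ~(~((~x4 | x3) -> x1) | x1) | ~x4   (eliminate ->)
≡ ~(~(~(~x4 | x3) | x1) | x1) | ~x4   (eliminate ->)
≡ (~~(~(~x4 | x3) | x1) & ~x1) | ~x4   (De Morgan)
≡ ((~(~x4 | x3) | x1) & ~x1) | ~x4   (double negation)
≡ (((~~x4 & ~x3) | x1) & ~x1) | ~x4   (De Morgan)
≡ (((x4 & ~x3) | x1) & ~x1) | ~x4   (double negation)
≡ (x4 | x1 | ~x4) & (~x3 | x1 | ~x4) & (~x1 | ~x4)   (distribute | over &)
≡ (~x3 | x1 | ~x4) & (~x1 | ~x4)   (simplify)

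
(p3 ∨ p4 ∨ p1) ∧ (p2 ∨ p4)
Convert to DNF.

p3 ∧ p2 ∨ p4 ∨ p1 ∧ p2

(p3 ∨ p4 ∨ p1) ∧ (p2 ∨ p4)
≡ p3 ∧ p2 ∨ p3 ∧ p4 ∨ p4 ∧ p2 ∨ p4 ∧ p4 ∨ p1 ∧ p2 ∨ p1 ∧ p4   [distribute ∧ over ∨]
≡ p3 ∧ p2 ∨ p4 ∨ p1 ∧ p2   [simplify]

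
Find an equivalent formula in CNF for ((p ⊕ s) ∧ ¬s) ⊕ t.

(p ∨ s ∨ t) ∧ (¬s ∨ t) ∧ (¬p ∨ s ∨ ¬t)

((p ⊕ s) ∧ ¬s) ⊕ t
≡ (((p ⊕ s) ∧ ¬s) ∨ t) ∧ ¬((p ⊕ s) ∧ ¬s ∧ t)   [expand ⊕]
≡ (((p ∨ s) ∧ ¬(p ∧ s) ∧ ¬s) ∨ t) ∧ ¬((p ⊕ s) ∧ ¬s ∧ t)   [expand ⊕]
≡ (((p ∨ s) ∧ ¬(p ∧ s) ∧ ¬s) ∨ t) ∧ ¬((p ∨ s) ∧ ¬(p ∧ s) ∧ ¬s ∧ t)   [expand ⊕]
≡ (((p ∨ s) ∧ (¬p ∨ ¬s) ∧ ¬s) ∨ t) ∧ ¬((p ∨ s) ∧ ¬(p ∧ s) ∧ ¬s ∧ t)   [De Morgan]
≡ (((p ∨ s) ∧ (¬p ∨ ¬s) ∧ ¬s) ∨ t) ∧ (¬(p ∨ s) ∨ ¬¬(p ∧ s) ∨ ¬¬s ∨ ¬t)   [De Morgan]
≡ (((p ∨ s) ∧ (¬p ∨ ¬s) ∧ ¬s) ∨ t) ∧ ((¬p ∧ ¬s) ∨ ¬¬(p ∧ s) ∨ ¬¬s ∨ ¬t)   [De Morgan]
≡ (((p ∨ s) ∧ (¬p ∨ ¬s) ∧ ¬s) ∨ t) ∧ ((¬p ∧ ¬s) ∨ (p ∧ s) ∨ ¬¬s ∨ ¬t)   [double negation]
≡ (((p ∨ s) ∧ (¬p ∨ ¬s) ∧ ¬s) ∨ t) ∧ ((¬p ∧ ¬s) ∨ (p ∧ s) ∨ s ∨ ¬t)   [double negation]
≡ (p ∨ s ∨ t) ∧ (¬p ∨ ¬s ∨ t) ∧ (¬s ∨ t) ∧ (¬p ∨ p ∨ s ∨ ¬t) ∧ (¬p ∨ s ∨ s ∨ ¬t) ∧ (¬s ∨ p ∨ s ∨ ¬t) ∧ (¬s ∨ s ∨ s ∨ ¬t)   [distribute ∨ over ∧]
≡ (p ∨ s ∨ t) ∧ (¬s ∨ t) ∧ (¬p ∨ s ∨ ¬t)   [simplify]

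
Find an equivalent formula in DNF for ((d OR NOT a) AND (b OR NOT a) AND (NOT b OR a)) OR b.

((d OR NOT a) AND (b OR NOT a) AND (NOT b OR a)) OR b
= (d AND b AND NOT b) OR (d AND b AND a) OR (d AND NOT a AND NOT b) OR (d AND NOT a AND a) OR (NOT a AND b AND NOT b) OR (NOT a AND b AND a) OR (NOT a AND NOT a AND NOT b) OR (NOT a AND NOT a AND a) OR b
= (NOT a AND NOT b) OR b

(NOT a AND NOT b) OR b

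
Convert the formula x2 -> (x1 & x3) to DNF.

~x2 | (x1 & x3)

x2 -> (x1 & x3)
⇔ ~x2 | (x1 & x3)   [eliminate ->]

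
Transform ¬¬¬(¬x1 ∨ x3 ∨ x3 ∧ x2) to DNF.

¬¬¬(¬x1 ∨ x3 ∨ x3 ∧ x2)
≡ ¬(¬x1 ∨ x3 ∨ x3 ∧ x2)   (double negation)
≡ ¬¬x1 ∧ ¬x3 ∧ ¬(x3 ∧ x2)   (De Morgan)
≡ x1 ∧ ¬x3 ∧ ¬(x3 ∧ x2)   (double negation)
≡ x1 ∧ ¬x3 ∧ (¬x3 ∨ ¬x2)   (De Morgan)
≡ x1 ∧ ¬x3 ∧ ¬x3 ∨ x1 ∧ ¬x3 ∧ ¬x2   (distribute ∧ over ∨)
≡ x1 ∧ ¬x3   (simplify)

x1 ∧ ¬x3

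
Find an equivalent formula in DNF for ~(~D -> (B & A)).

(~D & ~B) | (~D & ~A)

~(~D -> (B & A))
⇔ ~(~~D | (B & A))   — eliminate ->
⇔ ~~~D & ~(B & A)   — De Morgan
⇔ ~D & ~(B & A)   — double negation
⇔ ~D & (~B | ~A)   — De Morgan
⇔ (~D & ~B) | (~D & ~A)   — distribute & over |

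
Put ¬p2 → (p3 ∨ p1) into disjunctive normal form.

p2 ∨ p3 ∨ p1

¬p2 → (p3 ∨ p1)
= ¬¬p2 ∨ p3 ∨ p1   (eliminate →)
= p2 ∨ p3 ∨ p1   (double negation)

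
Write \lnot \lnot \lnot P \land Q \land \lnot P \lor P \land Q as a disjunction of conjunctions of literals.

\lnot P \land Q \lor P \land Q

\lnot \lnot \lnot P \land Q \land \lnot P \lor P \land Q
≡ \lnot P \land Q \land \lnot P \lor P \land Q
≡ \lnot P \land Q \lor P \land Q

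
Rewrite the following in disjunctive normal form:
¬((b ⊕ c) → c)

b ∧ ¬c

¬((b ⊕ c) → c)
≡ ¬(¬(b ⊕ c) ∨ c)   [eliminate →]
≡ ¬(¬((b ∧ ¬c) ∨ (¬b ∧ c)) ∨ c)   [expand ⊕]
≡ ¬¬((b ∧ ¬c) ∨ (¬b ∧ c)) ∧ ¬c   [De Morgan]
≡ ((b ∧ ¬c) ∨ (¬b ∧ c)) ∧ ¬c   [double negation]
≡ (b ∧ ¬c ∧ ¬c) ∨ (¬b ∧ c ∧ ¬c)   [distribute ∧ over ∨]
≡ b ∧ ¬c   [simplify]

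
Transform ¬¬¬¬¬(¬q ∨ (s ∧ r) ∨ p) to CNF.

q ∧ (¬s ∨ ¬r) ∧ ¬p

¬¬¬¬¬(¬q ∨ (s ∧ r) ∨ p)
≡ ¬¬¬(¬q ∨ (s ∧ r) ∨ p)   — double negation
≡ ¬(¬q ∨ (s ∧ r) ∨ p)   — double negation
≡ ¬¬q ∧ ¬(s ∧ r) ∧ ¬p   — De Morgan
≡ q ∧ ¬(s ∧ r) ∧ ¬p   — double negation
≡ q ∧ (¬s ∨ ¬r) ∧ ¬p   — De Morgan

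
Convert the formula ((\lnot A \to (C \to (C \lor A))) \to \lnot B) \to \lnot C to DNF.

(A \land B) \lor (C \land B) \lor \lnot C

((\lnot A \to (C \to (C \lor A))) \to \lnot B) \to \lnot C
⇔ \lnot ((\lnot A \to (C \to (C \lor A))) \to \lnot B) \lor \lnot C   (eliminate \to)
⇔ \lnot (\lnot (\lnot A \to (C \to (C \lor A))) \lor \lnot B) \lor \lnot C   (eliminate \to)
⇔ \lnot (\lnot (\lnot \lnot A \lor (C \to (C \lor A))) \lor \lnot B) \lor \lnot C   (eliminate \to)
⇔ \lnot (\lnot (\lnot \lnot A \lor \lnot C \lor C \lor A) \lor \lnot B) \lor \lnot C   (eliminate \to)
⇔ (\lnot \lnot (\lnot \lnot A \lor \lnot C \lor C \lor A) \land \lnot \lnot B) \lor \lnot C   (De Morgan)
⇔ ((\lnot \lnot A \lor \lnot C \lor C \lor A) \land \lnot \lnot B) \lor \lnot C   (double negation)
⇔ ((A \lor \lnot C \lor C \lor A) \land \lnot \lnot B) \lor \lnot C   (double negation)
⇔ ((A \lor \lnot C \lor C \lor A) \land B) \lor \lnot C   (double negation)
⇔ (A \land B) \lor (\lnot C \land B) \lor (C \land B) \lor (A \land B) \lor \lnot C   (distribute \land over \lor)
⇔ (A \land B) \lor (C \land B) \lor \lnot C   (simplify)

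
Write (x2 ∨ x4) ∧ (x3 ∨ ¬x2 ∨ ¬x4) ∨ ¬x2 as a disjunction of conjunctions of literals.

x2 ∧ x3 ∨ x2 ∧ ¬x4 ∨ x4 ∧ x3 ∨ ¬x2

(x2 ∨ x4) ∧ (x3 ∨ ¬x2 ∨ ¬x4) ∨ ¬x2
≡ x2 ∧ x3 ∨ x2 ∧ ¬x2 ∨ x2 ∧ ¬x4 ∨ x4 ∧ x3 ∨ x4 ∧ ¬x2 ∨ x4 ∧ ¬x4 ∨ ¬x2   (distribute ∧ over ∨)
≡ x2 ∧ x3 ∨ x2 ∧ ¬x4 ∨ x4 ∧ x3 ∨ ¬x2   (simplify)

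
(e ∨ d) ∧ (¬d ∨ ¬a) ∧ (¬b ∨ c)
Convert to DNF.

(e ∧ ¬d ∧ ¬b) ∨ (e ∧ ¬d ∧ c) ∨ (e ∧ ¬a ∧ ¬b) ∨ (e ∧ ¬a ∧ c) ∨ (d ∧ ¬a ∧ ¬b) ∨ (d ∧ ¬a ∧ c)

(e ∨ d) ∧ (¬d ∨ ¬a) ∧ (¬b ∨ c)
≡ (e ∧ ¬d ∧ ¬b) ∨ (e ∧ ¬d ∧ c) ∨ (e ∧ ¬a ∧ ¬b) ∨ (e ∧ ¬a ∧ c) ∨ (d ∧ ¬d ∧ ¬b) ∨ (d ∧ ¬d ∧ c) ∨ (d ∧ ¬a ∧ ¬b) ∨ (d ∧ ¬a ∧ c)   [distribute ∧ over ∨]
≡ (e ∧ ¬d ∧ ¬b) ∨ (e ∧ ¬d ∧ c) ∨ (e ∧ ¬a ∧ ¬b) ∨ (e ∧ ¬a ∧ c) ∨ (d ∧ ¬a ∧ ¬b) ∨ (d ∧ ¬a ∧ c)   [simplify]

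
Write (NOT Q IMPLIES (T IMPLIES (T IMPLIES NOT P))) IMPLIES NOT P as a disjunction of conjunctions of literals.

(NOT Q AND T AND P) OR NOT P

(NOT Q IMPLIES (T IMPLIES (T IMPLIES NOT P))) IMPLIES NOT P
≡ NOT (NOT Q IMPLIES (T IMPLIES (T IMPLIES NOT P))) OR NOT P   (eliminate IMPLIES)
≡ NOT (NOT NOT Q OR (T IMPLIES (T IMPLIES NOT P))) OR NOT P   (eliminate IMPLIES)
≡ NOT (NOT NOT Q OR NOT T OR (T IMPLIES NOT P)) OR NOT P   (eliminate IMPLIES)
≡ NOT (NOT NOT Q OR NOT T OR NOT T OR NOT P) OR NOT P   (eliminate IMPLIES)
≡ (NOT NOT NOT Q AND NOT NOT T AND NOT NOT T AND NOT NOT P) OR NOT P   (De Morgan)
≡ (NOT Q AND NOT NOT T AND NOT NOT T AND NOT NOT P) OR NOT P   (double negation)
≡ (NOT Q AND T AND NOT NOT T AND NOT NOT P) OR NOT P   (double negation)
≡ (NOT Q AND T AND T AND NOT NOT P) OR NOT P   (double negation)
≡ (NOT Q AND T AND T AND P) OR NOT P   (double negation)
≡ (NOT Q AND T AND P) OR NOT P   (simplify)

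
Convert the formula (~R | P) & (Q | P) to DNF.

(~R | P) & (Q | P)
≡ (~R & Q) | (~R & P) | (P & Q) | (P & P)   (distribute & over |)
≡ (~R & Q) | P   (simplify)

(~R & Q) | P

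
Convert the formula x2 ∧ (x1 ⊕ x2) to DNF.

x2 ∧ (x1 ⊕ x2)
≡ x2 ∧ ((x1 ∧ ¬x2) ∨ (¬x1 ∧ x2))   [expand ⊕]
≡ (x2 ∧ x1 ∧ ¬x2) ∨ (x2 ∧ ¬x1 ∧ x2)   [distribute ∧ over ∨]
≡ x2 ∧ ¬x1   [simplify]

x2 ∧ ¬x1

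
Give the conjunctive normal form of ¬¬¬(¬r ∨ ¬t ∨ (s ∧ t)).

r ∧ t ∧ (¬s ∨ ¬t)

¬¬¬(¬r ∨ ¬t ∨ (s ∧ t))
≡ ¬(¬r ∨ ¬t ∨ (s ∧ t))   [double negation]
≡ ¬¬r ∧ ¬¬t ∧ ¬(s ∧ t)   [De Morgan]
≡ r ∧ ¬¬t ∧ ¬(s ∧ t)   [double negation]
≡ r ∧ t ∧ ¬(s ∧ t)   [double negation]
≡ r ∧ t ∧ (¬s ∨ ¬t)   [De Morgan]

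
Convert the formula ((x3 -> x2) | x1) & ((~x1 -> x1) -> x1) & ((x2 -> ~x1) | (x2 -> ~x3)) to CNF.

((x3 -> x2) | x1) & ((~x1 -> x1) -> x1) & ((x2 -> ~x1) | (x2 -> ~x3))
≡ (~x3 | x2 | x1) & ((~x1 -> x1) -> x1) & ((x2 -> ~x1) | (x2 -> ~x3))   [eliminate ->]
≡ (~x3 | x2 | x1) & (~(~x1 -> x1) | x1) & ((x2 -> ~x1) | (x2 -> ~x3))   [eliminate ->]
≡ (~x3 | x2 | x1) & (~(~~x1 | x1) | x1) & ((x2 -> ~x1) | (x2 -> ~x3))   [eliminate ->]
≡ (~x3 | x2 | x1) & (~(~~x1 | x1) | x1) & (~x2 | ~x1 | (x2 -> ~x3))   [eliminate ->]
≡ (~x3 | x2 | x1) & (~(~~x1 | x1) | x1) & (~x2 | ~x1 | ~x2 | ~x3)   [eliminate ->]
≡ (~x3 | x2 | x1) & ((~~~x1 & ~x1) | x1) & (~x2 | ~x1 | ~x2 | ~x3)   [De Morgan]
≡ (~x3 | x2 | x1) & ((~x1 & ~x1) | x1) & (~x2 | ~x1 | ~x2 | ~x3)   [double negation]
≡ (~x3 | x2 | x1) & (~x1 | x1) & (~x1 | x1) & (~x2 | ~x1 | ~x2 | ~x3)   [distribute | over &]
≡ (~x3 | x2 | x1) & (~x2 | ~x1 | ~x3)   [simplify]

(~x3 | x2 | x1) & (~x2 | ~x1 | ~x3)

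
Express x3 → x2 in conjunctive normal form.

¬x3 ∨ x2

x3 → x2
≡ ¬x3 ∨ x2   [eliminate →]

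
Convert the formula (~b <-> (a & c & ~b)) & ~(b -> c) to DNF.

b & ~c

(~b <-> (a & c & ~b)) & ~(b -> c)
= (~b -> (a & c & ~b)) & ((a & c & ~b) -> ~b) & ~(b -> c)   [eliminate <->]
= (~~b | (a & c & ~b)) & ((a & c & ~b) -> ~b) & ~(b -> c)   [eliminate ->]
= (~~b | (a & c & ~b)) & (~(a & c & ~b) | ~b) & ~(b -> c)   [eliminate ->]
= (~~b | (a & c & ~b)) & (~(a & c & ~b) | ~b) & ~(~b | c)   [eliminate ->]
= (b | (a & c & ~b)) & (~(a & c & ~b) | ~b) & ~(~b | c)   [double negation]
= (b | (a & c & ~b)) & (~a | ~c | ~~b | ~b) & ~(~b | c)   [De Morgan]
= (b | (a & c & ~b)) & (~a | ~c | b | ~b) & ~(~b | c)   [double negation]
= (b | (a & c & ~b)) & (~a | ~c | b | ~b) & ~~b & ~c   [De Morgan]
= (b | (a & c & ~b)) & (~a | ~c | b | ~b) & b & ~c   [double negation]
= (b & ~a & b & ~c) | (b & ~c & b & ~c) | (b & b & b & ~c) | (b & ~b & b & ~c) | (a & c & ~b & ~a & b & ~c) | (a & c & ~b & ~c & b & ~c) | (a & c & ~b & b & b & ~c) | (a & c & ~b & ~b & b & ~c)   [distribute & over |]
= b & ~c   [simplify]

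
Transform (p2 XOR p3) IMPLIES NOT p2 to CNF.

NOT p2 OR p3

(p2 XOR p3) IMPLIES NOT p2
≡ NOT (p2 XOR p3) OR NOT p2   (eliminate IMPLIES)
≡ NOT ((p2 OR p3) AND NOT (p2 AND p3)) OR NOT p2   (expand XOR)
≡ NOT (p2 OR p3) OR NOT NOT (p2 AND p3) OR NOT p2   (De Morgan)
≡ (NOT p2 AND NOT p3) OR NOT NOT (p2 AND p3) OR NOT p2   (De Morgan)
≡ (NOT p2 AND NOT p3) OR (p2 AND p3) OR NOT p2   (double negation)
≡ (NOT p2 OR p2 OR NOT p2) AND (NOT p2 OR p3 OR NOT p2) AND (NOT p3 OR p2 OR NOT p2) AND (NOT p3 OR p3 OR NOT p2)   (distribute OR over AND)
≡ NOT p2 OR p3   (simplify)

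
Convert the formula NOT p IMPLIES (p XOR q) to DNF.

p OR (NOT p AND q)

NOT p IMPLIES (p XOR q)
⇔ NOT NOT p OR (p XOR q)   (eliminate IMPLIES)
⇔ NOT NOT p OR (p AND NOT q) OR (NOT p AND q)   (expand XOR)
⇔ p OR (p AND NOT q) OR (NOT p AND q)   (double negation)
⇔ p OR (NOT p AND q)   (simplify)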